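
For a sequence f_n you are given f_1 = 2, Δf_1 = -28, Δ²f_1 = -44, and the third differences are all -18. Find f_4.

-232

Build the table forward from the leading diagonal:
Third differences: -18  -18  -18  -18
Second differences: -44  -62  -80  -98
First differences: -28  -72  -134  -214
f: 2  -26  -98  -232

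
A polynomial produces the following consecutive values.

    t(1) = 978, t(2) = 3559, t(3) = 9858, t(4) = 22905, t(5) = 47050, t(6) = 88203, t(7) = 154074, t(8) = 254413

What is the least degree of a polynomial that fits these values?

5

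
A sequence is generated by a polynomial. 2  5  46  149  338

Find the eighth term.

First differences: 3, 41, 103, 189
Second differences: 38, 62, 86
Third differences: 24, 24
Third differences constant at 24.
86 + 24 = 110;  189 + 110 = 299;  338 + 299 = 637
110 + 24 = 134;  299 + 134 = 433;  637 + 433 = 1070
134 + 24 = 158;  433 + 158 = 591;  1070 + 591 = 1661

1661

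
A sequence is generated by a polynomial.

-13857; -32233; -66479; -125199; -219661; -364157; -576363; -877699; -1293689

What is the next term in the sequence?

D1: -18376  -34246  -58720  -94462  -144496  -212206  -301336  -415990
D2: -15870  -24474  -35742  -50034  -67710  -89130  -114654
D3: -8604  -11268  -14292  -17676  -21420  -25524
D4: -2664  -3024  -3384  -3744  -4104
D5: -360  -360  -360  -360
The fifth differences are constant (-360).
-4104 − 360 = -4464;  -25524 − 4464 = -29988;  -114654 − 29988 = -144642;  -415990 − 144642 = -560632;  -1293689 − 560632 = -1854321

-1854321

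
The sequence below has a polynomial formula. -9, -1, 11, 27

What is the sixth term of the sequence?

71

Δ: 8 , 12 , 16
Δ²: 4 , 4
Constant second difference = 4, so extend:
16 + 4 = 20;  27 + 20 = 47
20 + 4 = 24;  47 + 24 = 71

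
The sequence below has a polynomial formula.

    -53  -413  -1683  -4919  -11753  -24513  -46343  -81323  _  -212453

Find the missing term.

Using the first 8 terms:
-360  -1270  -3236  -6834  -12760  -21830  -34980
-910  -1966  -3598  -5926  -9070  -13150
-1056  -1632  -2328  -3144  -4080
-576  -696  -816  -936
-120  -120  -120
Constant fifth difference = -120.
Extend forward: -936 − 120 = -1056;  -4080 − 1056 = -5136;  -13150 − 5136 = -18286;  -34980 − 18286 = -53266;  -81323 − 53266 = -134589

-134589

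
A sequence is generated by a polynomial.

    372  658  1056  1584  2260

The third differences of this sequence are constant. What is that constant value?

18

D1: 286, 398, 528, 676
D2: 112, 130, 148
D3: 18, 18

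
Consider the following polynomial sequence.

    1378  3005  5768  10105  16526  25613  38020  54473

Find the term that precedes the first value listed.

521

First differences: 1627, 2763, 4337, 6421, 9087, 12407, 16453
Second differences: 1136, 1574, 2084, 2666, 3320, 4046
Third differences: 438, 510, 582, 654, 726
Fourth differences: 72, 72, 72, 72
The fourth differences are constant at 72.
Work back: 438 − 72 = 366;  1136 − 366 = 770;  1627 − 770 = 857;  1378 − 857 = 521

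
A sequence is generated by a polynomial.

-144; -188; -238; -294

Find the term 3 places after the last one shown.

-498

Δ: -44  -50  -56
Δ²: -6  -6
The second differences are constant (-6).
-56 − 6 = -62;  -294 − 62 = -356
-62 − 6 = -68;  -356 − 68 = -424
-68 − 6 = -74;  -424 − 74 = -498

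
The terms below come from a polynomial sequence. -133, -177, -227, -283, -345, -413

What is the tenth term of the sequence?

D1: -44 , -50 , -56 , -62 , -68
D2: -6 , -6 , -6 , -6
Constant second difference = -6, so extend:
-68 − 6 = -74;  -413 − 74 = -487
-74 − 6 = -80;  -487 − 80 = -567
-80 − 6 = -86;  -567 − 86 = -653
-86 − 6 = -92;  -653 − 92 = -745

-745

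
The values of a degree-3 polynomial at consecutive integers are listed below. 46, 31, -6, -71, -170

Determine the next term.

-309

D1: -15, -37, -65, -99
D2: -22, -28, -34
D3: -6, -6
Third differences constant at -6.
-34 − 6 = -40;  -99 − 40 = -139;  -170 − 139 = -309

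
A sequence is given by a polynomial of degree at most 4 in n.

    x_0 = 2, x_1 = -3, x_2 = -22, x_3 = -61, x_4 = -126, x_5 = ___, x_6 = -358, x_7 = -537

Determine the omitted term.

-223

Using the first 5 terms:
First differences: -5, -19, -39, -65
Second differences: -14, -20, -26
Third differences: -6, -6
Constant third difference = -6.
Extend forward: -26 − 6 = -32;  -65 − 32 = -97;  -126 − 97 = -223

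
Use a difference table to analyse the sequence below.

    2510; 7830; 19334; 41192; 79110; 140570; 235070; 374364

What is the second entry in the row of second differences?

Δ: 5320, 11504, 21858, 37918, 61460, 94500, 139294
Δ²: 6184, 10354, 16060, 23542, 33040, 44794
Δ³: 4170, 5706, 7482, 9498, 11754
Δ⁴: 1536, 1776, 2016, 2256
Δ⁵: 240, 240, 240

10354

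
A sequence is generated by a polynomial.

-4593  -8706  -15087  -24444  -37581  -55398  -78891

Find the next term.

Δ: -4113, -6381, -9357, -13137, -17817, -23493
Δ²: -2268, -2976, -3780, -4680, -5676
Δ³: -708, -804, -900, -996
Δ⁴: -96, -96, -96
Constant fourth difference = -96, so extend:
-996 − 96 = -1092;  -5676 − 1092 = -6768;  -23493 − 6768 = -30261;  -78891 − 30261 = -109152

-109152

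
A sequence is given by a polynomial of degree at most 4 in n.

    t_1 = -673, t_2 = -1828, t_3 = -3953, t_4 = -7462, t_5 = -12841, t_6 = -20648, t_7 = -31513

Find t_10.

First differences: -1155, -2125, -3509, -5379, -7807, -10865
Second differences: -970, -1384, -1870, -2428, -3058
Third differences: -414, -486, -558, -630
Fourth differences: -72, -72, -72
The fourth differences are constant (-72).
-630 − 72 = -702;  -3058 − 702 = -3760;  -10865 − 3760 = -14625;  -31513 − 14625 = -46138
-702 − 72 = -774;  -3760 − 774 = -4534;  -14625 − 4534 = -19159;  -46138 − 19159 = -65297
-774 − 72 = -846;  -4534 − 846 = -5380;  -19159 − 5380 = -24539;  -65297 − 24539 = -89836

-89836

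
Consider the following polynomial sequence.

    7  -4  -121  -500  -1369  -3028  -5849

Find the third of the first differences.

-379

Δ: -11, -117, -379, -869, -1659, -2821
Δ²: -106, -262, -490, -790, -1162
Δ³: -156, -228, -300, -372
Δ⁴: -72, -72, -72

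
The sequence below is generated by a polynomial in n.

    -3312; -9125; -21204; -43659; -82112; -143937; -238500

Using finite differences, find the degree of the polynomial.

Δ: -5813, -12079, -22455, -38453, -61825, -94563
Δ²: -6266, -10376, -15998, -23372, -32738
Δ³: -4110, -5622, -7374, -9366
Δ⁴: -1512, -1752, -1992
Δ⁵: -240, -240
The fifth differences are constant, so the polynomial has degree 5.

5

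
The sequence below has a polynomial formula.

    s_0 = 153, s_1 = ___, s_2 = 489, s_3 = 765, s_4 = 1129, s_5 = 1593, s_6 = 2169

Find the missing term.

Using the last 5 terms:
D1: 276, 364, 464, 576
D2: 88, 100, 112
D3: 12, 12
Constant third difference = 12.
Extend backward: 88 − 12 = 76;  276 − 76 = 200;  489 − 200 = 289

289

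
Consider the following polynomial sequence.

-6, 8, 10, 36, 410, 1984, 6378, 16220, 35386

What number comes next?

Δ: 14, 2, 26, 374, 1574, 4394, 9842, 19166
Δ²: -12, 24, 348, 1200, 2820, 5448, 9324
Δ³: 36, 324, 852, 1620, 2628, 3876
Δ⁴: 288, 528, 768, 1008, 1248
Δ⁵: 240, 240, 240, 240
Fifth differences constant at 240.
1248 + 240 = 1488;  3876 + 1488 = 5364;  9324 + 5364 = 14688;  19166 + 14688 = 33854;  35386 + 33854 = 69240

69240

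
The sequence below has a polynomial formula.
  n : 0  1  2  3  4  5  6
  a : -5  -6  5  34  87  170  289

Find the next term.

First differences: -1 , 11 , 29 , 53 , 83 , 119
Second differences: 12 , 18 , 24 , 30 , 36
Third differences: 6 , 6 , 6 , 6
Constant third difference = 6, so extend:
36 + 6 = 42;  119 + 42 = 161;  289 + 161 = 450

450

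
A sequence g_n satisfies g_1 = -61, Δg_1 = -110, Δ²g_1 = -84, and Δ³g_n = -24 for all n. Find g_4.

Build the table forward from the leading diagonal:
Δ³: -24, -24, -24, -24
Δ²: -84, -108, -132, -156
Δ: -110, -194, -302, -434
g: -61, -171, -365, -667

-667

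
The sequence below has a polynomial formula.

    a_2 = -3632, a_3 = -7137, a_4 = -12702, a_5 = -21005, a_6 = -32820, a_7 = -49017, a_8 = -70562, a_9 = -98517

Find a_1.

-3505  -5565  -8303  -11815  -16197  -21545  -27955
-2060  -2738  -3512  -4382  -5348  -6410
-678  -774  -870  -966  -1062
-96  -96  -96  -96
The fourth differences are constant at -96.
Work back: -678 + 96 = -582;  -2060 + 582 = -1478;  -3505 + 1478 = -2027;  -3632 + 2027 = -1605

-1605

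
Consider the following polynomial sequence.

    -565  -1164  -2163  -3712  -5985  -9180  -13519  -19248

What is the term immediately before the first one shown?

First differences: -599  -999  -1549  -2273  -3195  -4339  -5729
Second differences: -400  -550  -724  -922  -1144  -1390
Third differences: -150  -174  -198  -222  -246
Fourth differences: -24  -24  -24  -24
The fourth differences are constant at -24.
Work back: -150 + 24 = -126;  -400 + 126 = -274;  -599 + 274 = -325;  -565 + 325 = -240

-240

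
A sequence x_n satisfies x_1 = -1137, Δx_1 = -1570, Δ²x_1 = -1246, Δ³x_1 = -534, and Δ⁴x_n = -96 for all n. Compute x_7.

-41367

Build the table forward from the leading diagonal:
D4: -96  -96  -96  -96  -96  -96  -96
D3: -534  -630  -726  -822  -918  -1014  -1110
D2: -1246  -1780  -2410  -3136  -3958  -4876  -5890
D1: -1570  -2816  -4596  -7006  -10142  -14100  -18976
x: -1137  -2707  -5523  -10119  -17125  -27267  -41367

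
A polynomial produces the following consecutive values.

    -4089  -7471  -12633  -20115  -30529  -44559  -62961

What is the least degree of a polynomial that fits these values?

4

-3382, -5162, -7482, -10414, -14030, -18402
-1780, -2320, -2932, -3616, -4372
-540, -612, -684, -756
-72, -72, -72
The fourth differences are constant, so the polynomial has degree 4.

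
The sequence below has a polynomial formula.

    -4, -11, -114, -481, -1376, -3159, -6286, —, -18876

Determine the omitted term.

Using the first 7 terms:
Δ: -7, -103, -367, -895, -1783, -3127
Δ²: -96, -264, -528, -888, -1344
Δ³: -168, -264, -360, -456
Δ⁴: -96, -96, -96
Constant fourth difference = -96.
Extend forward: -456 − 96 = -552;  -1344 − 552 = -1896;  -3127 − 1896 = -5023;  -6286 − 5023 = -11309

-11309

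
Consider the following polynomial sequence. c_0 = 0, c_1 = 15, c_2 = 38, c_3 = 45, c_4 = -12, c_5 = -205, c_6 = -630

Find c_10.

Δ: 15 , 23 , 7 , -57 , -193 , -425
Δ²: 8 , -16 , -64 , -136 , -232
Δ³: -24 , -48 , -72 , -96
Δ⁴: -24 , -24 , -24
The fourth differences are constant (-24).
-96 − 24 = -120;  -232 − 120 = -352;  -425 − 352 = -777;  -630 − 777 = -1407
-120 − 24 = -144;  -352 − 144 = -496;  -777 − 496 = -1273;  -1407 − 1273 = -2680
-144 − 24 = -168;  -496 − 168 = -664;  -1273 − 664 = -1937;  -2680 − 1937 = -4617
-168 − 24 = -192;  -664 − 192 = -856;  -1937 − 856 = -2793;  -4617 − 2793 = -7410

-7410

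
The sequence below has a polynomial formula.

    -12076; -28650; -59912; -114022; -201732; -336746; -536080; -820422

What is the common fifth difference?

-360

First differences: -16574, -31262, -54110, -87710, -135014, -199334, -284342
Second differences: -14688, -22848, -33600, -47304, -64320, -85008
Third differences: -8160, -10752, -13704, -17016, -20688
Fourth differences: -2592, -2952, -3312, -3672
Fifth differences: -360, -360, -360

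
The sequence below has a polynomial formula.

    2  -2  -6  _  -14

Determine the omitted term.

-10

Using the first 3 terms:
First differences: -4  -4
Constant first difference = -4.
Extend forward: -6 − 4 = -10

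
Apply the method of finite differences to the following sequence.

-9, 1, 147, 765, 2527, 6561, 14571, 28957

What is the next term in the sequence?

52935

10, 146, 618, 1762, 4034, 8010, 14386
136, 472, 1144, 2272, 3976, 6376
336, 672, 1128, 1704, 2400
336, 456, 576, 696
120, 120, 120
Fifth differences constant at 120.
696 + 120 = 816;  2400 + 816 = 3216;  6376 + 3216 = 9592;  14386 + 9592 = 23978;  28957 + 23978 = 52935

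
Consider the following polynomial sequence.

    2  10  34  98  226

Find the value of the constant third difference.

24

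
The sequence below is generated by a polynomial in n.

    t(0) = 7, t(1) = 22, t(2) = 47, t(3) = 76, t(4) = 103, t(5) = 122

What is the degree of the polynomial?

3

First differences: 15, 25, 29, 27, 19
Second differences: 10, 4, -2, -8
Third differences: -6, -6, -6
The third differences are constant, so the polynomial has degree 3.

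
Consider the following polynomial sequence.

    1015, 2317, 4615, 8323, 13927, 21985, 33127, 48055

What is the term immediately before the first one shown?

367

First differences: 1302  2298  3708  5604  8058  11142  14928
Second differences: 996  1410  1896  2454  3084  3786
Third differences: 414  486  558  630  702
Fourth differences: 72  72  72  72
The fourth differences are constant at 72.
Work back: 414 − 72 = 342;  996 − 342 = 654;  1302 − 654 = 648;  1015 − 648 = 367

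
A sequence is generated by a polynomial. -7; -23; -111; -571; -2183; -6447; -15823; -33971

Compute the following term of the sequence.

-65991

-16 , -88 , -460 , -1612 , -4264 , -9376 , -18148
-72 , -372 , -1152 , -2652 , -5112 , -8772
-300 , -780 , -1500 , -2460 , -3660
-480 , -720 , -960 , -1200
-240 , -240 , -240
Constant fifth difference = -240, so extend:
-1200 − 240 = -1440;  -3660 − 1440 = -5100;  -8772 − 5100 = -13872;  -18148 − 13872 = -32020;  -33971 − 32020 = -65991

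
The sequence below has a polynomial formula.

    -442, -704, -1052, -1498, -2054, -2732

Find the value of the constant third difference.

D1: -262, -348, -446, -556, -678
D2: -86, -98, -110, -122
D3: -12, -12, -12

-12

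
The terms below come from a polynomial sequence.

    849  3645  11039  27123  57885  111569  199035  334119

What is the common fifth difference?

360

First differences: 2796, 7394, 16084, 30762, 53684, 87466, 135084
Second differences: 4598, 8690, 14678, 22922, 33782, 47618
Third differences: 4092, 5988, 8244, 10860, 13836
Fourth differences: 1896, 2256, 2616, 2976
Fifth differences: 360, 360, 360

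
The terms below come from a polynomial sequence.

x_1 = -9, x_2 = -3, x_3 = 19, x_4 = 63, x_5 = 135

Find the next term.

First differences: 6  22  44  72
Second differences: 16  22  28
Third differences: 6  6
Constant third difference = 6, so extend:
28 + 6 = 34;  72 + 34 = 106;  135 + 106 = 241

241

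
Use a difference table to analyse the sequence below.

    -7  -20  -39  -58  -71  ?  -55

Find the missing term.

-72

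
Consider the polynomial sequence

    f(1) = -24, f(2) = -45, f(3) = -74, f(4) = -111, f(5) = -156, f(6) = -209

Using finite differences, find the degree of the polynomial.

2

D1: -21, -29, -37, -45, -53
D2: -8, -8, -8, -8
The second differences are constant, so the polynomial has degree 2.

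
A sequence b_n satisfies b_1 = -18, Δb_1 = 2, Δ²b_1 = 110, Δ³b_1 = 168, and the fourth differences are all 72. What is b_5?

1394

Build the table forward from the leading diagonal:
D4: 72, 72, 72, 72, 72
D3: 168, 240, 312, 384, 456
D2: 110, 278, 518, 830, 1214
D1: 2, 112, 390, 908, 1738
b: -18, -16, 96, 486, 1394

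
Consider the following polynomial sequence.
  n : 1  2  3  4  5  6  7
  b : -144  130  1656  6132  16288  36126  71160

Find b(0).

D1: 274, 1526, 4476, 10156, 19838, 35034
D2: 1252, 2950, 5680, 9682, 15196
D3: 1698, 2730, 4002, 5514
D4: 1032, 1272, 1512
D5: 240, 240
The fifth differences are constant at 240.
Work back: 1032 − 240 = 792;  1698 − 792 = 906;  1252 − 906 = 346;  274 − 346 = -72;  -144 + 72 = -72

-72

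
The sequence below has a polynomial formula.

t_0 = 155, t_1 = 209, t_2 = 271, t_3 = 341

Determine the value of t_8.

Δ: 54 , 62 , 70
Δ²: 8 , 8
Constant second difference = 8, so extend:
70 + 8 = 78;  341 + 78 = 419
78 + 8 = 86;  419 + 86 = 505
86 + 8 = 94;  505 + 94 = 599
94 + 8 = 102;  599 + 102 = 701
102 + 8 = 110;  701 + 110 = 811

811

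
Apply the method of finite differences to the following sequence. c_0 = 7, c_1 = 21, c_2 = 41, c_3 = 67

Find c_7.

First differences: 14, 20, 26
Second differences: 6, 6
The second differences are constant (6).
26 + 6 = 32;  67 + 32 = 99
32 + 6 = 38;  99 + 38 = 137
38 + 6 = 44;  137 + 44 = 181
44 + 6 = 50;  181 + 50 = 231

231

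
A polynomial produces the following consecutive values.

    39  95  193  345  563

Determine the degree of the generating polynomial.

First differences: 56, 98, 152, 218
Second differences: 42, 54, 66
Third differences: 12, 12
The third differences are constant, so the polynomial has degree 3.

3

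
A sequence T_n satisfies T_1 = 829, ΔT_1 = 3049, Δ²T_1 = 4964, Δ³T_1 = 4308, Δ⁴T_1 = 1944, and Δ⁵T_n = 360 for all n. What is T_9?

Build the table forward from the leading diagonal:
D5: 360  360  360  360  360  360  360  360  360
D4: 1944  2304  2664  3024  3384  3744  4104  4464  4824
D3: 4308  6252  8556  11220  14244  17628  21372  25476  29940
D2: 4964  9272  15524  24080  35300  49544  67172  88544  114020
D1: 3049  8013  17285  32809  56889  92189  141733  208905  297449
T: 829  3878  11891  29176  61985  118874  211063  352796  561701

561701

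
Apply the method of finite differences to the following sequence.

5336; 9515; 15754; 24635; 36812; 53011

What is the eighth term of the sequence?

100739

First differences: 4179, 6239, 8881, 12177, 16199
Second differences: 2060, 2642, 3296, 4022
Third differences: 582, 654, 726
Fourth differences: 72, 72
The fourth differences are constant (72).
726 + 72 = 798;  4022 + 798 = 4820;  16199 + 4820 = 21019;  53011 + 21019 = 74030
798 + 72 = 870;  4820 + 870 = 5690;  21019 + 5690 = 26709;  74030 + 26709 = 100739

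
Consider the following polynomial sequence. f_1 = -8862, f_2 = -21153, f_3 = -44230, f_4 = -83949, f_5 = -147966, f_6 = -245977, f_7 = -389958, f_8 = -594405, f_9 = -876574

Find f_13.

-3237630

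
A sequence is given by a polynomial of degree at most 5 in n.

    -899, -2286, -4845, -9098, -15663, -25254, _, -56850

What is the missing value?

Using the first 6 terms:
First differences: -1387, -2559, -4253, -6565, -9591
Second differences: -1172, -1694, -2312, -3026
Third differences: -522, -618, -714
Fourth differences: -96, -96
Constant fourth difference = -96.
Extend forward: -714 − 96 = -810;  -3026 − 810 = -3836;  -9591 − 3836 = -13427;  -25254 − 13427 = -38681

-38681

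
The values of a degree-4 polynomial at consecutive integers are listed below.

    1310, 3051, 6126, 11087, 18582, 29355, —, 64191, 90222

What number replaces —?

44246

Using the first 6 terms:
First differences: 1741  3075  4961  7495  10773
Second differences: 1334  1886  2534  3278
Third differences: 552  648  744
Fourth differences: 96  96
Constant fourth difference = 96.
Extend forward: 744 + 96 = 840;  3278 + 840 = 4118;  10773 + 4118 = 14891;  29355 + 14891 = 44246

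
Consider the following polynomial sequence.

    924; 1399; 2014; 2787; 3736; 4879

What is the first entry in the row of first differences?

Δ: 475, 615, 773, 949, 1143
Δ²: 140, 158, 176, 194
Δ³: 18, 18, 18

475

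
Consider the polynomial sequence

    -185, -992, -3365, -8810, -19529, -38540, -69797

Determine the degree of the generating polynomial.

5

-807, -2373, -5445, -10719, -19011, -31257
-1566, -3072, -5274, -8292, -12246
-1506, -2202, -3018, -3954
-696, -816, -936
-120, -120
The fifth differences are constant, so the polynomial has degree 5.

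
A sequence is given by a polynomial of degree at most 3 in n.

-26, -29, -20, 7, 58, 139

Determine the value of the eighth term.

415

Δ: -3, 9, 27, 51, 81
Δ²: 12, 18, 24, 30
Δ³: 6, 6, 6
Constant third difference = 6, so extend:
30 + 6 = 36;  81 + 36 = 117;  139 + 117 = 256
36 + 6 = 42;  117 + 42 = 159;  256 + 159 = 415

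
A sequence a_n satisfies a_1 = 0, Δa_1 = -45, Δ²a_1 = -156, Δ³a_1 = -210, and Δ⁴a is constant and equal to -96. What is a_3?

-246

Build the table forward from the leading diagonal:
Δ⁴: -96  -96  -96
Δ³: -210  -306  -402
Δ²: -156  -366  -672
Δ: -45  -201  -567
a: 0  -45  -246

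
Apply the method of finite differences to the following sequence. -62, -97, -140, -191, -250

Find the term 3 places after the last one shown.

First differences: -35  -43  -51  -59
Second differences: -8  -8  -8
Constant second difference = -8, so extend:
-59 − 8 = -67;  -250 − 67 = -317
-67 − 8 = -75;  -317 − 75 = -392
-75 − 8 = -83;  -392 − 83 = -475

-475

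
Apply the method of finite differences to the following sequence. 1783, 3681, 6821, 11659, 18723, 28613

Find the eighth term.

59631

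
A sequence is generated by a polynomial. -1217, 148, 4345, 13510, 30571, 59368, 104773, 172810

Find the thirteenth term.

First differences: 1365, 4197, 9165, 17061, 28797, 45405, 68037
Second differences: 2832, 4968, 7896, 11736, 16608, 22632
Third differences: 2136, 2928, 3840, 4872, 6024
Fourth differences: 792, 912, 1032, 1152
Fifth differences: 120, 120, 120
Fifth differences constant at 120.
1152 + 120 = 1272;  6024 + 1272 = 7296;  22632 + 7296 = 29928;  68037 + 29928 = 97965;  172810 + 97965 = 270775
1272 + 120 = 1392;  7296 + 1392 = 8688;  29928 + 8688 = 38616;  97965 + 38616 = 136581;  270775 + 136581 = 407356
1392 + 120 = 1512;  8688 + 1512 = 10200;  38616 + 10200 = 48816;  136581 + 48816 = 185397;  407356 + 185397 = 592753
1512 + 120 = 1632;  10200 + 1632 = 11832;  48816 + 11832 = 60648;  185397 + 60648 = 246045;  592753 + 246045 = 838798
1632 + 120 = 1752;  11832 + 1752 = 13584;  60648 + 13584 = 74232;  246045 + 74232 = 320277;  838798 + 320277 = 1159075

1159075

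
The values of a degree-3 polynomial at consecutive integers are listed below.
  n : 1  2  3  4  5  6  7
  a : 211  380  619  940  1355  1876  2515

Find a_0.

169  239  321  415  521  639
70  82  94  106  118
12  12  12  12
The third differences are constant at 12.
Work back: 70 − 12 = 58;  169 − 58 = 111;  211 − 111 = 100

100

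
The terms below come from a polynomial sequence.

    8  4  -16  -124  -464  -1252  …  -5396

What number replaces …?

-2776

Using the first 6 terms:
D1: -4, -20, -108, -340, -788
D2: -16, -88, -232, -448
D3: -72, -144, -216
D4: -72, -72
Constant fourth difference = -72.
Extend forward: -216 − 72 = -288;  -448 − 288 = -736;  -788 − 736 = -1524;  -1252 − 1524 = -2776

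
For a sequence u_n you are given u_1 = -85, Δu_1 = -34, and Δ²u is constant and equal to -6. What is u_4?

Build the table forward from the leading diagonal:
Δ²: -6, -6, -6, -6
Δ: -34, -40, -46, -52
u: -85, -119, -159, -205

-205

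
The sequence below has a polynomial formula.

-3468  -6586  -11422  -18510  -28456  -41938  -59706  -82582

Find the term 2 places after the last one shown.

D1: -3118, -4836, -7088, -9946, -13482, -17768, -22876
D2: -1718, -2252, -2858, -3536, -4286, -5108
D3: -534, -606, -678, -750, -822
D4: -72, -72, -72, -72
Fourth differences constant at -72.
-822 − 72 = -894;  -5108 − 894 = -6002;  -22876 − 6002 = -28878;  -82582 − 28878 = -111460
-894 − 72 = -966;  -6002 − 966 = -6968;  -28878 − 6968 = -35846;  -111460 − 35846 = -147306

-147306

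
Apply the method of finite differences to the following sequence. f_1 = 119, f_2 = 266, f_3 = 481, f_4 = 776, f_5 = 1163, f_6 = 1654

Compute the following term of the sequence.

First differences: 147, 215, 295, 387, 491
Second differences: 68, 80, 92, 104
Third differences: 12, 12, 12
Third differences constant at 12.
104 + 12 = 116;  491 + 116 = 607;  1654 + 607 = 2261

2261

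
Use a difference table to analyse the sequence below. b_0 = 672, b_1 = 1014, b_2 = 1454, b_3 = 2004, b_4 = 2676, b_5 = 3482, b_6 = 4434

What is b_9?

8286

Δ: 342 , 440 , 550 , 672 , 806 , 952
Δ²: 98 , 110 , 122 , 134 , 146
Δ³: 12 , 12 , 12 , 12
Third differences constant at 12.
146 + 12 = 158;  952 + 158 = 1110;  4434 + 1110 = 5544
158 + 12 = 170;  1110 + 170 = 1280;  5544 + 1280 = 6824
170 + 12 = 182;  1280 + 182 = 1462;  6824 + 1462 = 8286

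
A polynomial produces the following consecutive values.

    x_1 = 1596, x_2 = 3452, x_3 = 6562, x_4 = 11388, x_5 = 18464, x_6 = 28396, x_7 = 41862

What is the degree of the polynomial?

4

First differences: 1856, 3110, 4826, 7076, 9932, 13466
Second differences: 1254, 1716, 2250, 2856, 3534
Third differences: 462, 534, 606, 678
Fourth differences: 72, 72, 72
The fourth differences are constant, so the polynomial has degree 4.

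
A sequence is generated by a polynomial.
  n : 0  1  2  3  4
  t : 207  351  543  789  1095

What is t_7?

Δ: 144, 192, 246, 306
Δ²: 48, 54, 60
Δ³: 6, 6
Constant third difference = 6, so extend:
60 + 6 = 66;  306 + 66 = 372;  1095 + 372 = 1467
66 + 6 = 72;  372 + 72 = 444;  1467 + 444 = 1911
72 + 6 = 78;  444 + 78 = 522;  1911 + 522 = 2433

2433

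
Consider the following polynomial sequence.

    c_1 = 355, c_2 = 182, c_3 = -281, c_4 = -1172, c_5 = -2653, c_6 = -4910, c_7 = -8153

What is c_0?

-173  -463  -891  -1481  -2257  -3243
-290  -428  -590  -776  -986
-138  -162  -186  -210
-24  -24  -24
The fourth differences are constant at -24.
Work back: -138 + 24 = -114;  -290 + 114 = -176;  -173 + 176 = 3;  355 − 3 = 352

352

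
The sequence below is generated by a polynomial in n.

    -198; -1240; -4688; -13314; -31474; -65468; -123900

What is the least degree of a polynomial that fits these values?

5

Δ: -1042, -3448, -8626, -18160, -33994, -58432
Δ²: -2406, -5178, -9534, -15834, -24438
Δ³: -2772, -4356, -6300, -8604
Δ⁴: -1584, -1944, -2304
Δ⁵: -360, -360
The fifth differences are constant, so the polynomial has degree 5.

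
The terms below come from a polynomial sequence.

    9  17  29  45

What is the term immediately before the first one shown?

5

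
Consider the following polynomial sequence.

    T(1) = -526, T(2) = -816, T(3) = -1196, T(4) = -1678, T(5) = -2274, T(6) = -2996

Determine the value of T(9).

First differences: -290 , -380 , -482 , -596 , -722
Second differences: -90 , -102 , -114 , -126
Third differences: -12 , -12 , -12
The third differences are constant (-12).
-126 − 12 = -138;  -722 − 138 = -860;  -2996 − 860 = -3856
-138 − 12 = -150;  -860 − 150 = -1010;  -3856 − 1010 = -4866
-150 − 12 = -162;  -1010 − 162 = -1172;  -4866 − 1172 = -6038

-6038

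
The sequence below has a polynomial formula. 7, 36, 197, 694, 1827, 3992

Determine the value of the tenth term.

34252

Δ: 29 , 161 , 497 , 1133 , 2165
Δ²: 132 , 336 , 636 , 1032
Δ³: 204 , 300 , 396
Δ⁴: 96 , 96
The fourth differences are constant (96).
396 + 96 = 492;  1032 + 492 = 1524;  2165 + 1524 = 3689;  3992 + 3689 = 7681
492 + 96 = 588;  1524 + 588 = 2112;  3689 + 2112 = 5801;  7681 + 5801 = 13482
588 + 96 = 684;  2112 + 684 = 2796;  5801 + 2796 = 8597;  13482 + 8597 = 22079
684 + 96 = 780;  2796 + 780 = 3576;  8597 + 3576 = 12173;  22079 + 12173 = 34252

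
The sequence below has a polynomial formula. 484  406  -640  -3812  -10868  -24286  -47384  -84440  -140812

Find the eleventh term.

-339056

D1: -78, -1046, -3172, -7056, -13418, -23098, -37056, -56372
D2: -968, -2126, -3884, -6362, -9680, -13958, -19316
D3: -1158, -1758, -2478, -3318, -4278, -5358
D4: -600, -720, -840, -960, -1080
D5: -120, -120, -120, -120
Fifth differences constant at -120.
-1080 − 120 = -1200;  -5358 − 1200 = -6558;  -19316 − 6558 = -25874;  -56372 − 25874 = -82246;  -140812 − 82246 = -223058
-1200 − 120 = -1320;  -6558 − 1320 = -7878;  -25874 − 7878 = -33752;  -82246 − 33752 = -115998;  -223058 − 115998 = -339056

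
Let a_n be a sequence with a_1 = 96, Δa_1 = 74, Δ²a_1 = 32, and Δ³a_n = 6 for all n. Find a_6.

846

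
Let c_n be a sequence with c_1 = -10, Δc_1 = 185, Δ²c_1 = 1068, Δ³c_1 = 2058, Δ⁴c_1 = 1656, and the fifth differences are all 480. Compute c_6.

40935

Build the table forward from the leading diagonal:
Δ⁵: 480, 480, 480, 480, 480, 480
Δ⁴: 1656, 2136, 2616, 3096, 3576, 4056
Δ³: 2058, 3714, 5850, 8466, 11562, 15138
Δ²: 1068, 3126, 6840, 12690, 21156, 32718
Δ: 185, 1253, 4379, 11219, 23909, 45065
c: -10, 175, 1428, 5807, 17026, 40935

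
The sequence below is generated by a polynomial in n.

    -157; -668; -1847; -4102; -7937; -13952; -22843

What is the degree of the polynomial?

4

Δ: -511, -1179, -2255, -3835, -6015, -8891
Δ²: -668, -1076, -1580, -2180, -2876
Δ³: -408, -504, -600, -696
Δ⁴: -96, -96, -96
The fourth differences are constant, so the polynomial has degree 4.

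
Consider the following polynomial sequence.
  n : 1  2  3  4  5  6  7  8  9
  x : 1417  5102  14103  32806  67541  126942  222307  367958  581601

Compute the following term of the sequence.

884686

Δ: 3685 , 9001 , 18703 , 34735 , 59401 , 95365 , 145651 , 213643
Δ²: 5316 , 9702 , 16032 , 24666 , 35964 , 50286 , 67992
Δ³: 4386 , 6330 , 8634 , 11298 , 14322 , 17706
Δ⁴: 1944 , 2304 , 2664 , 3024 , 3384
Δ⁵: 360 , 360 , 360 , 360
Constant fifth difference = 360, so extend:
3384 + 360 = 3744;  17706 + 3744 = 21450;  67992 + 21450 = 89442;  213643 + 89442 = 303085;  581601 + 303085 = 884686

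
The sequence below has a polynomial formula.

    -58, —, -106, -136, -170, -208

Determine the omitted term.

Using the last 4 terms:
D1: -30  -34  -38
D2: -4  -4
Constant second difference = -4.
Extend backward: -30 + 4 = -26;  -106 + 26 = -80

-80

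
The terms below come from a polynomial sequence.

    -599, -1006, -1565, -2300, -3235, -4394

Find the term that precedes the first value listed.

-407  -559  -735  -935  -1159
-152  -176  -200  -224
-24  -24  -24
The third differences are constant at -24.
Work back: -152 + 24 = -128;  -407 + 128 = -279;  -599 + 279 = -320

-320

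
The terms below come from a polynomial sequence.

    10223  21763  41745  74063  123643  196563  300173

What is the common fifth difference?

120

Δ: 11540, 19982, 32318, 49580, 72920, 103610
Δ²: 8442, 12336, 17262, 23340, 30690
Δ³: 3894, 4926, 6078, 7350
Δ⁴: 1032, 1152, 1272
Δ⁵: 120, 120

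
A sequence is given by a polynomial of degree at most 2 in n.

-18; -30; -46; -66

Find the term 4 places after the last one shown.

D1: -12  -16  -20
D2: -4  -4
Constant second difference = -4, so extend:
-20 − 4 = -24;  -66 − 24 = -90
-24 − 4 = -28;  -90 − 28 = -118
-28 − 4 = -32;  -118 − 32 = -150
-32 − 4 = -36;  -150 − 36 = -186

-186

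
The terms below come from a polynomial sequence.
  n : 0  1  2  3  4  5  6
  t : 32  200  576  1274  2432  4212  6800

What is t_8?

15264

168 , 376 , 698 , 1158 , 1780 , 2588
208 , 322 , 460 , 622 , 808
114 , 138 , 162 , 186
24 , 24 , 24
Constant fourth difference = 24, so extend:
186 + 24 = 210;  808 + 210 = 1018;  2588 + 1018 = 3606;  6800 + 3606 = 10406
210 + 24 = 234;  1018 + 234 = 1252;  3606 + 1252 = 4858;  10406 + 4858 = 15264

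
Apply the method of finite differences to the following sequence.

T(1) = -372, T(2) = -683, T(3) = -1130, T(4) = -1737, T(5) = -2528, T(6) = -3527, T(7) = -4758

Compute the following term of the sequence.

-6245

Δ: -311, -447, -607, -791, -999, -1231
Δ²: -136, -160, -184, -208, -232
Δ³: -24, -24, -24, -24
Third differences constant at -24.
-232 − 24 = -256;  -1231 − 256 = -1487;  -4758 − 1487 = -6245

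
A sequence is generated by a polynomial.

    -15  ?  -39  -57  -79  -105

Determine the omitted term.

-25

Using the last 4 terms:
Δ: -18  -22  -26
Δ²: -4  -4
Constant second difference = -4.
Extend backward: -18 + 4 = -14;  -39 + 14 = -25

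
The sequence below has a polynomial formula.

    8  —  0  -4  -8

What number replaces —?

Using the last 3 terms:
-4, -4
Constant first difference = -4.
Extend backward: 0 + 4 = 4

4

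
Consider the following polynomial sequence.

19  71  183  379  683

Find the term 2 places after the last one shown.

1711

52 , 112 , 196 , 304
60 , 84 , 108
24 , 24
Constant third difference = 24, so extend:
108 + 24 = 132;  304 + 132 = 436;  683 + 436 = 1119
132 + 24 = 156;  436 + 156 = 592;  1119 + 592 = 1711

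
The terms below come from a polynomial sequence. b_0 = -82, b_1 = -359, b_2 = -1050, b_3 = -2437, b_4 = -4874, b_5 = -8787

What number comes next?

-14674

D1: -277  -691  -1387  -2437  -3913
D2: -414  -696  -1050  -1476
D3: -282  -354  -426
D4: -72  -72
The fourth differences are constant (-72).
-426 − 72 = -498;  -1476 − 498 = -1974;  -3913 − 1974 = -5887;  -8787 − 5887 = -14674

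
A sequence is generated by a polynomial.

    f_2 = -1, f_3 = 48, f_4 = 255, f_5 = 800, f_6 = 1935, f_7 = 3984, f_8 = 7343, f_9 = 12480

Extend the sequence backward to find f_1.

0

49  207  545  1135  2049  3359  5137
158  338  590  914  1310  1778
180  252  324  396  468
72  72  72  72
The fourth differences are constant at 72.
Work back: 180 − 72 = 108;  158 − 108 = 50;  49 − 50 = -1;  -1 + 1 = 0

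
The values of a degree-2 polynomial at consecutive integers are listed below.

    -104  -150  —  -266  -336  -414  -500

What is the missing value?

-204

Using the last 4 terms:
First differences: -70, -78, -86
Second differences: -8, -8
Constant second difference = -8.
Extend backward: -70 + 8 = -62;  -266 + 62 = -204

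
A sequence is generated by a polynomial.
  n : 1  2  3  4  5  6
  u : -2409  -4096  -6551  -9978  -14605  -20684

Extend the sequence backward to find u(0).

Δ: -1687, -2455, -3427, -4627, -6079
Δ²: -768, -972, -1200, -1452
Δ³: -204, -228, -252
Δ⁴: -24, -24
The fourth differences are constant at -24.
Work back: -204 + 24 = -180;  -768 + 180 = -588;  -1687 + 588 = -1099;  -2409 + 1099 = -1310

-1310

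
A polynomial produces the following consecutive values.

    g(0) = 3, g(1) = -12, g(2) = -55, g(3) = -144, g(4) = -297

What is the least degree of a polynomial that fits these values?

3

Δ: -15, -43, -89, -153
Δ²: -28, -46, -64
Δ³: -18, -18
The third differences are constant, so the polynomial has degree 3.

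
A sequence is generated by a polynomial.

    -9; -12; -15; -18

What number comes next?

-21

D1: -3, -3, -3
First differences constant at -3.
-18 − 3 = -21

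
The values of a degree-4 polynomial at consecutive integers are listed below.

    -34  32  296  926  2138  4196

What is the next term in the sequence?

D1: 66  264  630  1212  2058
D2: 198  366  582  846
D3: 168  216  264
D4: 48  48
Fourth differences constant at 48.
264 + 48 = 312;  846 + 312 = 1158;  2058 + 1158 = 3216;  4196 + 3216 = 7412

7412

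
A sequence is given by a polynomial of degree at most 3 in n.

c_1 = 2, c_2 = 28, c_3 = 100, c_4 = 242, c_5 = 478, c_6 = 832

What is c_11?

D1: 26 , 72 , 142 , 236 , 354
D2: 46 , 70 , 94 , 118
D3: 24 , 24 , 24
Constant third difference = 24, so extend:
118 + 24 = 142;  354 + 142 = 496;  832 + 496 = 1328
142 + 24 = 166;  496 + 166 = 662;  1328 + 662 = 1990
166 + 24 = 190;  662 + 190 = 852;  1990 + 852 = 2842
190 + 24 = 214;  852 + 214 = 1066;  2842 + 1066 = 3908
214 + 24 = 238;  1066 + 238 = 1304;  3908 + 1304 = 5212

5212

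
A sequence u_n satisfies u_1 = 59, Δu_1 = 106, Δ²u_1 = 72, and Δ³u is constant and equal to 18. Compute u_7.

2135

Build the table forward from the leading diagonal:
Δ³: 18  18  18  18  18  18  18
Δ²: 72  90  108  126  144  162  180
Δ: 106  178  268  376  502  646  808
u: 59  165  343  611  987  1489  2135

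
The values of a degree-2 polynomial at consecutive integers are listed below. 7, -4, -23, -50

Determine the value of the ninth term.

-305

D1: -11  -19  -27
D2: -8  -8
Second differences constant at -8.
-27 − 8 = -35;  -50 − 35 = -85
-35 − 8 = -43;  -85 − 43 = -128
-43 − 8 = -51;  -128 − 51 = -179
-51 − 8 = -59;  -179 − 59 = -238
-59 − 8 = -67;  -238 − 67 = -305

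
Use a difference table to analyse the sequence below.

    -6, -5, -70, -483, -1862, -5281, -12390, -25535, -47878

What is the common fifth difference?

D1: 1, -65, -413, -1379, -3419, -7109, -13145, -22343
D2: -66, -348, -966, -2040, -3690, -6036, -9198
D3: -282, -618, -1074, -1650, -2346, -3162
D4: -336, -456, -576, -696, -816
D5: -120, -120, -120, -120

-120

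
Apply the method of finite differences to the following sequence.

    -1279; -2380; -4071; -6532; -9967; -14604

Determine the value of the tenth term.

Δ: -1101  -1691  -2461  -3435  -4637
Δ²: -590  -770  -974  -1202
Δ³: -180  -204  -228
Δ⁴: -24  -24
Constant fourth difference = -24, so extend:
-228 − 24 = -252;  -1202 − 252 = -1454;  -4637 − 1454 = -6091;  -14604 − 6091 = -20695
-252 − 24 = -276;  -1454 − 276 = -1730;  -6091 − 1730 = -7821;  -20695 − 7821 = -28516
-276 − 24 = -300;  -1730 − 300 = -2030;  -7821 − 2030 = -9851;  -28516 − 9851 = -38367
-300 − 24 = -324;  -2030 − 324 = -2354;  -9851 − 2354 = -12205;  -38367 − 12205 = -50572

-50572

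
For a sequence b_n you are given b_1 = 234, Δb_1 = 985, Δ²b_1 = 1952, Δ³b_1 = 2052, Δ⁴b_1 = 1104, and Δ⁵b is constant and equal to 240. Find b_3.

Build the table forward from the leading diagonal:
Fifth differences: 240, 240, 240
Fourth differences: 1104, 1344, 1584
Third differences: 2052, 3156, 4500
Second differences: 1952, 4004, 7160
First differences: 985, 2937, 6941
b: 234, 1219, 4156

4156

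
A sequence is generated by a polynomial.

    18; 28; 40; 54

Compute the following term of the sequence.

70

10, 12, 14
2, 2
The second differences are constant (2).
14 + 2 = 16;  54 + 16 = 70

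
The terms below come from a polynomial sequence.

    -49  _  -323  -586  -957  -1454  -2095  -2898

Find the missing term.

-150

Using the last 6 terms:
D1: -263  -371  -497  -641  -803
D2: -108  -126  -144  -162
D3: -18  -18  -18
Constant third difference = -18.
Extend backward: -108 + 18 = -90;  -263 + 90 = -173;  -323 + 173 = -150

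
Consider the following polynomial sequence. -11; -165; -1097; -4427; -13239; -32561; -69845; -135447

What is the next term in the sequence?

-243107

-154 , -932 , -3330 , -8812 , -19322 , -37284 , -65602
-778 , -2398 , -5482 , -10510 , -17962 , -28318
-1620 , -3084 , -5028 , -7452 , -10356
-1464 , -1944 , -2424 , -2904
-480 , -480 , -480
Constant fifth difference = -480, so extend:
-2904 − 480 = -3384;  -10356 − 3384 = -13740;  -28318 − 13740 = -42058;  -65602 − 42058 = -107660;  -135447 − 107660 = -243107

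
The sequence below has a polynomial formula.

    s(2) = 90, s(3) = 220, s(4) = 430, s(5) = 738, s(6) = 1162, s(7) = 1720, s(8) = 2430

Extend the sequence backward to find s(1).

22

D1: 130  210  308  424  558  710
D2: 80  98  116  134  152
D3: 18  18  18  18
The third differences are constant at 18.
Work back: 80 − 18 = 62;  130 − 62 = 68;  90 − 68 = 22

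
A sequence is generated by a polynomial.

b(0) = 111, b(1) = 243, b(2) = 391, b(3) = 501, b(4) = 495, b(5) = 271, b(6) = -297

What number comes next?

-1359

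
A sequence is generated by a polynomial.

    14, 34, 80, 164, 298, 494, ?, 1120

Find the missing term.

764

Using the first 6 terms:
First differences: 20  46  84  134  196
Second differences: 26  38  50  62
Third differences: 12  12  12
Constant third difference = 12.
Extend forward: 62 + 12 = 74;  196 + 74 = 270;  494 + 270 = 764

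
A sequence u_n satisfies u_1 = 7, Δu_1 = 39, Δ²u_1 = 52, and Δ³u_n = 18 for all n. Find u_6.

902

Build the table forward from the leading diagonal:
Third differences: 18  18  18  18  18  18
Second differences: 52  70  88  106  124  142
First differences: 39  91  161  249  355  479
u: 7  46  137  298  547  902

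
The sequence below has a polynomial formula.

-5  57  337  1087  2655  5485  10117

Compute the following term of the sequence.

First differences: 62  280  750  1568  2830  4632
Second differences: 218  470  818  1262  1802
Third differences: 252  348  444  540
Fourth differences: 96  96  96
The fourth differences are constant (96).
540 + 96 = 636;  1802 + 636 = 2438;  4632 + 2438 = 7070;  10117 + 7070 = 17187

17187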